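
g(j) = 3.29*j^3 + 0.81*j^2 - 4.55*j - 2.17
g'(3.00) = 89.14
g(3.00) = 80.30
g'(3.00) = 89.14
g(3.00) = 80.30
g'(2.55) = 63.76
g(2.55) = 46.05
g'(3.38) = 113.68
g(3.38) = 118.75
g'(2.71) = 72.33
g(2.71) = 56.93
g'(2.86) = 80.82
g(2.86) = 68.41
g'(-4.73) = 208.61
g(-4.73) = -310.69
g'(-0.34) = -3.96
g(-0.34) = -0.66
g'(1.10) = 9.17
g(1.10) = -1.82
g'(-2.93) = 75.44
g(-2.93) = -64.64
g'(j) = 9.87*j^2 + 1.62*j - 4.55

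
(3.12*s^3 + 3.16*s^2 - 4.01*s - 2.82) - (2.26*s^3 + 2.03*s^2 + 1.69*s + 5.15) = 0.86*s^3 + 1.13*s^2 - 5.7*s - 7.97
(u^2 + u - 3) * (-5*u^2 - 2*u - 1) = -5*u^4 - 7*u^3 + 12*u^2 + 5*u + 3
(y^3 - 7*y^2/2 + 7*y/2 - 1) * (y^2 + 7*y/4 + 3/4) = y^5 - 7*y^4/4 - 15*y^3/8 + 5*y^2/2 + 7*y/8 - 3/4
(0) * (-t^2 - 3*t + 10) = 0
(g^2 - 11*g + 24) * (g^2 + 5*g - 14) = g^4 - 6*g^3 - 45*g^2 + 274*g - 336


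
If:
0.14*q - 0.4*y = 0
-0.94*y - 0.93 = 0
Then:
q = -2.83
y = -0.99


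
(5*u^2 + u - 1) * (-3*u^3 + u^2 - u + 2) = -15*u^5 + 2*u^4 - u^3 + 8*u^2 + 3*u - 2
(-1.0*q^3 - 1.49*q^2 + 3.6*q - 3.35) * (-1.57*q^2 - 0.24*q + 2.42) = 1.57*q^5 + 2.5793*q^4 - 7.7144*q^3 + 0.7897*q^2 + 9.516*q - 8.107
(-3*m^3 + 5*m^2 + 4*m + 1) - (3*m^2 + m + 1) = -3*m^3 + 2*m^2 + 3*m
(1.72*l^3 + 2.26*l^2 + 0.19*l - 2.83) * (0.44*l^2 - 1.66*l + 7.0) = 0.7568*l^5 - 1.8608*l^4 + 8.372*l^3 + 14.2594*l^2 + 6.0278*l - 19.81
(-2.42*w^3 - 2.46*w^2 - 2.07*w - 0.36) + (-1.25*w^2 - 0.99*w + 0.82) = -2.42*w^3 - 3.71*w^2 - 3.06*w + 0.46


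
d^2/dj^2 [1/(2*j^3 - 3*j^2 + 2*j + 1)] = 2*(3*(1 - 2*j)*(2*j^3 - 3*j^2 + 2*j + 1) + 4*(3*j^2 - 3*j + 1)^2)/(2*j^3 - 3*j^2 + 2*j + 1)^3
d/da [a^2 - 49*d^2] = 2*a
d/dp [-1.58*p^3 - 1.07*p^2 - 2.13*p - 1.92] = -4.74*p^2 - 2.14*p - 2.13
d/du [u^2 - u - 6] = 2*u - 1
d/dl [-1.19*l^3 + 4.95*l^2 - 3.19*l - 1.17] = -3.57*l^2 + 9.9*l - 3.19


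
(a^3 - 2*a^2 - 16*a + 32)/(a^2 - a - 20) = (a^2 - 6*a + 8)/(a - 5)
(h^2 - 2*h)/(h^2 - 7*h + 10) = h/(h - 5)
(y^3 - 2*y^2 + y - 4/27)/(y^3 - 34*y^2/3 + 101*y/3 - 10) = (9*y^2 - 15*y + 4)/(9*(y^2 - 11*y + 30))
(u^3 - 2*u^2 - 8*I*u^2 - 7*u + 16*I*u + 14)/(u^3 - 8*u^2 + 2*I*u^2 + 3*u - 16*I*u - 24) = (u^2 - u*(2 + 7*I) + 14*I)/(u^2 + u*(-8 + 3*I) - 24*I)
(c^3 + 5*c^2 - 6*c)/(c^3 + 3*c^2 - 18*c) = (c - 1)/(c - 3)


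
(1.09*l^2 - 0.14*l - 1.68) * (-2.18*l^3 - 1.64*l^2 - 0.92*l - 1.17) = -2.3762*l^5 - 1.4824*l^4 + 2.8892*l^3 + 1.6087*l^2 + 1.7094*l + 1.9656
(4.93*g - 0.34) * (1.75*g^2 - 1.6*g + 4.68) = 8.6275*g^3 - 8.483*g^2 + 23.6164*g - 1.5912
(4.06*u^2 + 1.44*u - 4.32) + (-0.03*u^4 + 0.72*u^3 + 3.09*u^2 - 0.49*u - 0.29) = -0.03*u^4 + 0.72*u^3 + 7.15*u^2 + 0.95*u - 4.61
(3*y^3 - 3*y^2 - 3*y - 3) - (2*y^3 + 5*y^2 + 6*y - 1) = y^3 - 8*y^2 - 9*y - 2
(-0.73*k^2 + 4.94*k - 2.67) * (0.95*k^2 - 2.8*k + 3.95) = -0.6935*k^4 + 6.737*k^3 - 19.252*k^2 + 26.989*k - 10.5465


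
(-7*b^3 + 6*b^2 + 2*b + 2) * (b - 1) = -7*b^4 + 13*b^3 - 4*b^2 - 2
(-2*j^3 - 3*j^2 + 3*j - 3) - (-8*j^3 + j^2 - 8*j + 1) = 6*j^3 - 4*j^2 + 11*j - 4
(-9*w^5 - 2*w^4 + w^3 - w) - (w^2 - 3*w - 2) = -9*w^5 - 2*w^4 + w^3 - w^2 + 2*w + 2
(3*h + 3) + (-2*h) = h + 3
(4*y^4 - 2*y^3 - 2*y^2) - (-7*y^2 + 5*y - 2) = 4*y^4 - 2*y^3 + 5*y^2 - 5*y + 2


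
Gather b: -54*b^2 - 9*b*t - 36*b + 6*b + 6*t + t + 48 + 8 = -54*b^2 + b*(-9*t - 30) + 7*t + 56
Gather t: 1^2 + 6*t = 6*t + 1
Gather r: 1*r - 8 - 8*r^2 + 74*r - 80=-8*r^2 + 75*r - 88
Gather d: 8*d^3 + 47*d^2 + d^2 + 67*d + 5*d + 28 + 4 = 8*d^3 + 48*d^2 + 72*d + 32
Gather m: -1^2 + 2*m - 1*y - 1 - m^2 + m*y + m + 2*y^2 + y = -m^2 + m*(y + 3) + 2*y^2 - 2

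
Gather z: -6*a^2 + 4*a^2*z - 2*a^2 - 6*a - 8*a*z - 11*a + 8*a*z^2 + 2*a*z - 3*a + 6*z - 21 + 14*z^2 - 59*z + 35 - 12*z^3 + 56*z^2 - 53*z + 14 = -8*a^2 - 20*a - 12*z^3 + z^2*(8*a + 70) + z*(4*a^2 - 6*a - 106) + 28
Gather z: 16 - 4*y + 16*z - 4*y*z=-4*y + z*(16 - 4*y) + 16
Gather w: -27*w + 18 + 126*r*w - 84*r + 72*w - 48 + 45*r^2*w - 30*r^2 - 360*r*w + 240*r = -30*r^2 + 156*r + w*(45*r^2 - 234*r + 45) - 30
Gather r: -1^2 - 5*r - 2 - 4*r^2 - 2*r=-4*r^2 - 7*r - 3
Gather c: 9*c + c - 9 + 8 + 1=10*c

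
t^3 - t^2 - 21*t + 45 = (t - 3)^2*(t + 5)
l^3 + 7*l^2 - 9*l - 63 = (l - 3)*(l + 3)*(l + 7)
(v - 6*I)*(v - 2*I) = v^2 - 8*I*v - 12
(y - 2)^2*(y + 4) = y^3 - 12*y + 16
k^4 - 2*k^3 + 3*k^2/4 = k^2*(k - 3/2)*(k - 1/2)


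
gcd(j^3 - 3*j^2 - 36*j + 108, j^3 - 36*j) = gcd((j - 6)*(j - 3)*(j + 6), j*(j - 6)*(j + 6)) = j^2 - 36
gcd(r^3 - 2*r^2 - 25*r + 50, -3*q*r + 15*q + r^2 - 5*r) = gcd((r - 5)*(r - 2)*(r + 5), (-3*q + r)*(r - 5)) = r - 5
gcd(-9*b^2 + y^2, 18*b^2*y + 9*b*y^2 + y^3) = 3*b + y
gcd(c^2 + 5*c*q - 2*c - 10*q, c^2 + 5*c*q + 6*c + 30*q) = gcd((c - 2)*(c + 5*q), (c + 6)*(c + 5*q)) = c + 5*q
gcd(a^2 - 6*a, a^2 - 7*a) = a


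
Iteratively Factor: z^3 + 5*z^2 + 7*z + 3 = (z + 3)*(z^2 + 2*z + 1) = (z + 1)*(z + 3)*(z + 1)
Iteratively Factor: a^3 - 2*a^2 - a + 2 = (a - 1)*(a^2 - a - 2) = (a - 2)*(a - 1)*(a + 1)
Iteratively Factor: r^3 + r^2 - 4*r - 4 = (r - 2)*(r^2 + 3*r + 2) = (r - 2)*(r + 1)*(r + 2)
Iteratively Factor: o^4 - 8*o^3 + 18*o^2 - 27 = (o - 3)*(o^3 - 5*o^2 + 3*o + 9) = (o - 3)^2*(o^2 - 2*o - 3) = (o - 3)^2*(o + 1)*(o - 3)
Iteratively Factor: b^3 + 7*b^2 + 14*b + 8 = (b + 1)*(b^2 + 6*b + 8) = (b + 1)*(b + 2)*(b + 4)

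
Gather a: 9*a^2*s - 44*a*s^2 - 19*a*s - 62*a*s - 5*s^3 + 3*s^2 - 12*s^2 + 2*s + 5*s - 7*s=9*a^2*s + a*(-44*s^2 - 81*s) - 5*s^3 - 9*s^2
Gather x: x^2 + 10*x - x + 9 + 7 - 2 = x^2 + 9*x + 14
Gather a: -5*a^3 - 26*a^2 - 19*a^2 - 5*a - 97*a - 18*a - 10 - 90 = -5*a^3 - 45*a^2 - 120*a - 100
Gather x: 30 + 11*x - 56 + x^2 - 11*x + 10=x^2 - 16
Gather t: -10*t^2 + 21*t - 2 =-10*t^2 + 21*t - 2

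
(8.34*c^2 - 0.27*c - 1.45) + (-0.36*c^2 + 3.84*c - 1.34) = 7.98*c^2 + 3.57*c - 2.79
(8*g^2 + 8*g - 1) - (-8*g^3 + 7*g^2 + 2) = 8*g^3 + g^2 + 8*g - 3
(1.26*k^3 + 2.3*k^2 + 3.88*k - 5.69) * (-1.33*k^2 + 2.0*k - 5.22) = -1.6758*k^5 - 0.539*k^4 - 7.1376*k^3 + 3.3217*k^2 - 31.6336*k + 29.7018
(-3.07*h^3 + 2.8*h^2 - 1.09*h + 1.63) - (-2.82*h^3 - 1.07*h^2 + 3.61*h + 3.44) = -0.25*h^3 + 3.87*h^2 - 4.7*h - 1.81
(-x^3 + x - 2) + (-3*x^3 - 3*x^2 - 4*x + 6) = -4*x^3 - 3*x^2 - 3*x + 4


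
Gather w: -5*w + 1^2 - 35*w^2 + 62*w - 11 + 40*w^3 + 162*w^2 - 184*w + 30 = 40*w^3 + 127*w^2 - 127*w + 20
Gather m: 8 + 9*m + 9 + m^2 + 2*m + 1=m^2 + 11*m + 18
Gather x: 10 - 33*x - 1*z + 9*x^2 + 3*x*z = 9*x^2 + x*(3*z - 33) - z + 10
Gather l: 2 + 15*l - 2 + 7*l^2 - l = 7*l^2 + 14*l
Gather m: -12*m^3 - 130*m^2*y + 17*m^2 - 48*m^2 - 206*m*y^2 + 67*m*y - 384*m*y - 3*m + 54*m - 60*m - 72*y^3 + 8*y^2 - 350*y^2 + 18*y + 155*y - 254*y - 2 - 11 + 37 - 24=-12*m^3 + m^2*(-130*y - 31) + m*(-206*y^2 - 317*y - 9) - 72*y^3 - 342*y^2 - 81*y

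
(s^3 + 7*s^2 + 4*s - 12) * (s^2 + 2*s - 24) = s^5 + 9*s^4 - 6*s^3 - 172*s^2 - 120*s + 288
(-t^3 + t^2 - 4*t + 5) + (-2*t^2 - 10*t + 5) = -t^3 - t^2 - 14*t + 10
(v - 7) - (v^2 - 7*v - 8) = -v^2 + 8*v + 1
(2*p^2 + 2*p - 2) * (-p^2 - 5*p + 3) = -2*p^4 - 12*p^3 - 2*p^2 + 16*p - 6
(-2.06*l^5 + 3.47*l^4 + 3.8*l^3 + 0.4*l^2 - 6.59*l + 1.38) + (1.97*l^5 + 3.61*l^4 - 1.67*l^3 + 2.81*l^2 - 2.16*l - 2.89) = -0.0900000000000001*l^5 + 7.08*l^4 + 2.13*l^3 + 3.21*l^2 - 8.75*l - 1.51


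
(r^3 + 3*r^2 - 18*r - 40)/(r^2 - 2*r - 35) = (r^2 - 2*r - 8)/(r - 7)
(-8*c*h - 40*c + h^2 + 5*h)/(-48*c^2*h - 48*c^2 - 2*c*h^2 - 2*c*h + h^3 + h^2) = (h + 5)/(6*c*h + 6*c + h^2 + h)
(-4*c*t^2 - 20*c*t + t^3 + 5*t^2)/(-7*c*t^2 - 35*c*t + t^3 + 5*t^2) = (-4*c + t)/(-7*c + t)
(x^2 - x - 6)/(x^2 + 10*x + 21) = (x^2 - x - 6)/(x^2 + 10*x + 21)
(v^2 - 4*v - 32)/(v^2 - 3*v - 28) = (v - 8)/(v - 7)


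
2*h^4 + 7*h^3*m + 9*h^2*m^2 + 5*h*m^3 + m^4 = (h + m)^3*(2*h + m)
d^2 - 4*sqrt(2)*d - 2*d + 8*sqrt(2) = (d - 2)*(d - 4*sqrt(2))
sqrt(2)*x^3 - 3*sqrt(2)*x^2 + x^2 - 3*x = x*(x - 3)*(sqrt(2)*x + 1)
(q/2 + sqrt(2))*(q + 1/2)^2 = q^3/2 + q^2/2 + sqrt(2)*q^2 + q/8 + sqrt(2)*q + sqrt(2)/4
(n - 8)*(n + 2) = n^2 - 6*n - 16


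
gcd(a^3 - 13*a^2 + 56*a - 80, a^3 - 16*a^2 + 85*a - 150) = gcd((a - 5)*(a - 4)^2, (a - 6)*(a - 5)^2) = a - 5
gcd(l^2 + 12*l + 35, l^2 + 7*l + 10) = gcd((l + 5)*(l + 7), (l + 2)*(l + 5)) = l + 5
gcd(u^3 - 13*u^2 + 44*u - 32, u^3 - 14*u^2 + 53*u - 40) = u^2 - 9*u + 8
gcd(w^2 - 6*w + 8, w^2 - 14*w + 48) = 1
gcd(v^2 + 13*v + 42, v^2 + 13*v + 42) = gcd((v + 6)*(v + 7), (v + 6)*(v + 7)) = v^2 + 13*v + 42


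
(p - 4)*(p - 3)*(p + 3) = p^3 - 4*p^2 - 9*p + 36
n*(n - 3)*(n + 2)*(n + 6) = n^4 + 5*n^3 - 12*n^2 - 36*n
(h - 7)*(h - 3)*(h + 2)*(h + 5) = h^4 - 3*h^3 - 39*h^2 + 47*h + 210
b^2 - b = b*(b - 1)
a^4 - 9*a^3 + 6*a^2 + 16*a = a*(a - 8)*(a - 2)*(a + 1)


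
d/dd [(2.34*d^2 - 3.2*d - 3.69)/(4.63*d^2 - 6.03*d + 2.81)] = (0.705799999999996*d^2 + 47.3202*d - 31.2427)/(21.4369*d^4 - 55.8378*d^3 + 62.3815*d^2 - 33.8886*d + 7.8961)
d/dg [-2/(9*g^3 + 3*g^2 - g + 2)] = 2*(27*g^2 + 6*g - 1)/(9*g^3 + 3*g^2 - g + 2)^2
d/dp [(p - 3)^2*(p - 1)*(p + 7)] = 4*p^3 - 68*p + 96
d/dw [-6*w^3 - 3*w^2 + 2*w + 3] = -18*w^2 - 6*w + 2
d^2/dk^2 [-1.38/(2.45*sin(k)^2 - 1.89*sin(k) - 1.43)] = (-33.1338*sin(k)^4 + 19.17027*sin(k)^3 + 25.431882*sin(k)^2 - 34.610814*sin(k) + 19.528656)/(-2.45*sin(k)^2 + 1.89*sin(k) + 1.43)^3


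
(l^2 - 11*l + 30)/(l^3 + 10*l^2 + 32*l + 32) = (l^2 - 11*l + 30)/(l^3 + 10*l^2 + 32*l + 32)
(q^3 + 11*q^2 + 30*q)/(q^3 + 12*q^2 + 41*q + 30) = q/(q + 1)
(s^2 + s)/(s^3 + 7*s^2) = (s + 1)/(s*(s + 7))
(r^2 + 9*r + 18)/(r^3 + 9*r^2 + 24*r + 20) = (r^2 + 9*r + 18)/(r^3 + 9*r^2 + 24*r + 20)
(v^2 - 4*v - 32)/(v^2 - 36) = (v^2 - 4*v - 32)/(v^2 - 36)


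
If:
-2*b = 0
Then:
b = 0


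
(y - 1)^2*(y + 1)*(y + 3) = y^4 + 2*y^3 - 4*y^2 - 2*y + 3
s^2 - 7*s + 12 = (s - 4)*(s - 3)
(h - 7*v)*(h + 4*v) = h^2 - 3*h*v - 28*v^2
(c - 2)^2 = c^2 - 4*c + 4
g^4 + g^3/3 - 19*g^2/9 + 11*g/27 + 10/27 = (g - 1)*(g - 2/3)*(g + 1/3)*(g + 5/3)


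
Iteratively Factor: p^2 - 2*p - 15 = (p - 5)*(p + 3)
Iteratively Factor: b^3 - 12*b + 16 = (b + 4)*(b^2 - 4*b + 4) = (b - 2)*(b + 4)*(b - 2)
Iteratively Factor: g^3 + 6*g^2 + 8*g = (g + 4)*(g^2 + 2*g) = (g + 2)*(g + 4)*(g)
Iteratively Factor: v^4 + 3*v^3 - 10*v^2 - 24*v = (v)*(v^3 + 3*v^2 - 10*v - 24) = v*(v - 3)*(v^2 + 6*v + 8) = v*(v - 3)*(v + 4)*(v + 2)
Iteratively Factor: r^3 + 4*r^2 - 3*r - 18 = (r + 3)*(r^2 + r - 6) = (r - 2)*(r + 3)*(r + 3)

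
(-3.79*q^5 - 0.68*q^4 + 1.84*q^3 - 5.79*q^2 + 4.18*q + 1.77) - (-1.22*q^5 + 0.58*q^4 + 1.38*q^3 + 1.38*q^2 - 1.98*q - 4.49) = -2.57*q^5 - 1.26*q^4 + 0.46*q^3 - 7.17*q^2 + 6.16*q + 6.26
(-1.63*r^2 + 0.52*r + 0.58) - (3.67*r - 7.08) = -1.63*r^2 - 3.15*r + 7.66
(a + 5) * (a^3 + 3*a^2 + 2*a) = a^4 + 8*a^3 + 17*a^2 + 10*a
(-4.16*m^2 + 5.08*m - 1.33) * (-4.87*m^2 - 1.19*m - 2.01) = 20.2592*m^4 - 19.7892*m^3 + 8.7935*m^2 - 8.6281*m + 2.6733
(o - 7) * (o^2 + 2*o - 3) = o^3 - 5*o^2 - 17*o + 21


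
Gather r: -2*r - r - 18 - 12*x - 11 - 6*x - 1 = -3*r - 18*x - 30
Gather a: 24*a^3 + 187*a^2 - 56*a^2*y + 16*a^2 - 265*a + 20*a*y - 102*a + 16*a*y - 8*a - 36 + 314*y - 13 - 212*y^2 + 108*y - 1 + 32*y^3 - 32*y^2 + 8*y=24*a^3 + a^2*(203 - 56*y) + a*(36*y - 375) + 32*y^3 - 244*y^2 + 430*y - 50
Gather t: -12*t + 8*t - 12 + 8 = -4*t - 4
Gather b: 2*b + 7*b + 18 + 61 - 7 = 9*b + 72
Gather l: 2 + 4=6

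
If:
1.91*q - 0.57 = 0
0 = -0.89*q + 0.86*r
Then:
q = 0.30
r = 0.31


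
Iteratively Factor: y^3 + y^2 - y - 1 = (y + 1)*(y^2 - 1) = (y + 1)^2*(y - 1)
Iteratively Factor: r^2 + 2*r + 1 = (r + 1)*(r + 1)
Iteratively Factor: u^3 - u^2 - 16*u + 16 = (u + 4)*(u^2 - 5*u + 4) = (u - 4)*(u + 4)*(u - 1)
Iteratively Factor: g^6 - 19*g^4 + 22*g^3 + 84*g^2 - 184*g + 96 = (g - 2)*(g^5 + 2*g^4 - 15*g^3 - 8*g^2 + 68*g - 48) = (g - 2)^2*(g^4 + 4*g^3 - 7*g^2 - 22*g + 24) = (g - 2)^2*(g + 4)*(g^3 - 7*g + 6) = (g - 2)^2*(g + 3)*(g + 4)*(g^2 - 3*g + 2) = (g - 2)^2*(g - 1)*(g + 3)*(g + 4)*(g - 2)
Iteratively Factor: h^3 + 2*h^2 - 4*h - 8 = (h + 2)*(h^2 - 4) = (h + 2)^2*(h - 2)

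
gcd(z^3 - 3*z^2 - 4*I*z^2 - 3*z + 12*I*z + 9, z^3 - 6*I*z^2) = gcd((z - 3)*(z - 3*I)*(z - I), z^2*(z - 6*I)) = 1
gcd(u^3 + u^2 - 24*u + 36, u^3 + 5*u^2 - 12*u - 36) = u^2 + 3*u - 18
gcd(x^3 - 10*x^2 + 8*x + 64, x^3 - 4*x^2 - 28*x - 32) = x^2 - 6*x - 16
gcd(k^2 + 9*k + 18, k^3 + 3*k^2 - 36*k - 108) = k^2 + 9*k + 18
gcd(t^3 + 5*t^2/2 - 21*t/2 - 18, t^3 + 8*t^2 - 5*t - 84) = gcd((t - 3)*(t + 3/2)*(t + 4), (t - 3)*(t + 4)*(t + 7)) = t^2 + t - 12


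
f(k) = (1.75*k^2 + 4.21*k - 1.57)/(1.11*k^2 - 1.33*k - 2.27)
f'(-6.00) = -0.11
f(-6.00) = 0.79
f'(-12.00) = -0.03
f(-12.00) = 1.15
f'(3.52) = -2.47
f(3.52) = 5.14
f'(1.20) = -5.27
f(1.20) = -2.65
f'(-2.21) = -0.97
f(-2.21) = -0.38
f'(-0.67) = -15.22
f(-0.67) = 4.09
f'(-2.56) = -0.65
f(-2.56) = -0.10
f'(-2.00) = -1.32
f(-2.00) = -0.62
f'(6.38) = -0.27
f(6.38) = 2.80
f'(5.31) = -0.48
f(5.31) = 3.19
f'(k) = (1.33 - 2.22*k)*(1.75*k^2 + 4.21*k - 1.57)/(1.11*k^2 - 1.33*k - 2.27)^2 + (3.5*k + 4.21)/(1.11*k^2 - 1.33*k - 2.27) = (-7.0006*k^2 - 4.4596*k - 11.6448)/(1.2321*k^4 - 2.9526*k^3 - 3.2705*k^2 + 6.0382*k + 5.1529)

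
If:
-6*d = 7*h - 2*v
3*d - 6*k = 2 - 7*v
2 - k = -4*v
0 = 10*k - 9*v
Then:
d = 94/93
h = -228/217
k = -18/31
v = -20/31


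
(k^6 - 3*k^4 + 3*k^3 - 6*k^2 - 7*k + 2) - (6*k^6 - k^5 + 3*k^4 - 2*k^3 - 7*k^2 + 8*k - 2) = -5*k^6 + k^5 - 6*k^4 + 5*k^3 + k^2 - 15*k + 4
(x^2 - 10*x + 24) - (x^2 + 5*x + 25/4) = 71/4 - 15*x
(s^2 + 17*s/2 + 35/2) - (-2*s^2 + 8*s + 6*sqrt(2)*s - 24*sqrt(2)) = 3*s^2 - 6*sqrt(2)*s + s/2 + 35/2 + 24*sqrt(2)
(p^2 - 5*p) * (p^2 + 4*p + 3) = p^4 - p^3 - 17*p^2 - 15*p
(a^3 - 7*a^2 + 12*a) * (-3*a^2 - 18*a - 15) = -3*a^5 + 3*a^4 + 75*a^3 - 111*a^2 - 180*a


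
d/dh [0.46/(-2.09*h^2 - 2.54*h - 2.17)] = (1.9228*h + 1.1684)/(2.09*h^2 + 2.54*h + 2.17)^2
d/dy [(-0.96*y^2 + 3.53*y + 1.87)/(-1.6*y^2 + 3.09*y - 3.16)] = (2.6816*y^2 + 12.0512*y - 16.9331)/(2.56*y^4 - 9.888*y^3 + 19.6601*y^2 - 19.5288*y + 9.9856)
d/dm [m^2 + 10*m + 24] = 2*m + 10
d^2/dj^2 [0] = 0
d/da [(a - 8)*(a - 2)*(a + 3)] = 3*a^2 - 14*a - 14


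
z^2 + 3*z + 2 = (z + 1)*(z + 2)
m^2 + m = m*(m + 1)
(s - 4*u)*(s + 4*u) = s^2 - 16*u^2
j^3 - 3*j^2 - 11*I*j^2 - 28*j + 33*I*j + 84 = (j - 3)*(j - 7*I)*(j - 4*I)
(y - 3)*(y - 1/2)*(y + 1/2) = y^3 - 3*y^2 - y/4 + 3/4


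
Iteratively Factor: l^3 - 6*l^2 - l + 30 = (l + 2)*(l^2 - 8*l + 15) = (l - 5)*(l + 2)*(l - 3)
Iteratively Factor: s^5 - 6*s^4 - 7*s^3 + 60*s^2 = (s - 5)*(s^4 - s^3 - 12*s^2) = s*(s - 5)*(s^3 - s^2 - 12*s) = s*(s - 5)*(s + 3)*(s^2 - 4*s) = s*(s - 5)*(s - 4)*(s + 3)*(s)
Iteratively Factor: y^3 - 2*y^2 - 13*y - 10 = (y + 1)*(y^2 - 3*y - 10) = (y + 1)*(y + 2)*(y - 5)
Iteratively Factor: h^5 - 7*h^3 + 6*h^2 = (h)*(h^4 - 7*h^2 + 6*h) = h*(h - 2)*(h^3 + 2*h^2 - 3*h) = h*(h - 2)*(h + 3)*(h^2 - h) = h^2*(h - 2)*(h + 3)*(h - 1)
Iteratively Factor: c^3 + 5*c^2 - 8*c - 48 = (c + 4)*(c^2 + c - 12) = (c - 3)*(c + 4)*(c + 4)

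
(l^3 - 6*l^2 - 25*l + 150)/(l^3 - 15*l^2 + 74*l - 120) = (l + 5)/(l - 4)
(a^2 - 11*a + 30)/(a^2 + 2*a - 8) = (a^2 - 11*a + 30)/(a^2 + 2*a - 8)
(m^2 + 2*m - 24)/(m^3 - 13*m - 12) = (m + 6)/(m^2 + 4*m + 3)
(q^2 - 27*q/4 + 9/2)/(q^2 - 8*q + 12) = (q - 3/4)/(q - 2)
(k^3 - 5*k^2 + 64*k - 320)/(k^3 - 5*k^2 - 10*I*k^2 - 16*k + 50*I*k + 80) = (k + 8*I)/(k - 2*I)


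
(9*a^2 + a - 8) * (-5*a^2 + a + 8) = -45*a^4 + 4*a^3 + 113*a^2 - 64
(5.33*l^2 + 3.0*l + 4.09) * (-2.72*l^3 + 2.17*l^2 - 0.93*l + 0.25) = -14.4976*l^5 + 3.4061*l^4 - 9.5717*l^3 + 7.4178*l^2 - 3.0537*l + 1.0225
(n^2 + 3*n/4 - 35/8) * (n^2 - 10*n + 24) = n^4 - 37*n^3/4 + 97*n^2/8 + 247*n/4 - 105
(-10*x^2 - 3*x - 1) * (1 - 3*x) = 30*x^3 - x^2 - 1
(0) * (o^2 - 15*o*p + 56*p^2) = 0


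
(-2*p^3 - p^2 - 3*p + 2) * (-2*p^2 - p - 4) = 4*p^5 + 4*p^4 + 15*p^3 + 3*p^2 + 10*p - 8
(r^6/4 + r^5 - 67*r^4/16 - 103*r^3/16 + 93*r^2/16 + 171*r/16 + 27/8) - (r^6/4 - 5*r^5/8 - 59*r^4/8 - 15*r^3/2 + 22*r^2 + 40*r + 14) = 13*r^5/8 + 51*r^4/16 + 17*r^3/16 - 259*r^2/16 - 469*r/16 - 85/8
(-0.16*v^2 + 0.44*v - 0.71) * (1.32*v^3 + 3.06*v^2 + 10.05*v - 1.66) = -0.2112*v^5 + 0.0911999999999999*v^4 - 1.1988*v^3 + 2.515*v^2 - 7.8659*v + 1.1786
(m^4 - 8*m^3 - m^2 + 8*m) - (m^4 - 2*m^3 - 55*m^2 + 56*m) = -6*m^3 + 54*m^2 - 48*m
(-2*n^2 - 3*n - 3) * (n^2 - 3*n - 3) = -2*n^4 + 3*n^3 + 12*n^2 + 18*n + 9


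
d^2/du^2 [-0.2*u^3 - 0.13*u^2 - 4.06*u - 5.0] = -1.2*u - 0.26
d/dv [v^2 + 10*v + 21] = 2*v + 10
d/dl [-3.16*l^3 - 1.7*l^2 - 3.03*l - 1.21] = -9.48*l^2 - 3.4*l - 3.03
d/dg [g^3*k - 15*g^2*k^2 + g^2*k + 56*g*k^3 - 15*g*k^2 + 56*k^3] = k*(3*g^2 - 30*g*k + 2*g + 56*k^2 - 15*k)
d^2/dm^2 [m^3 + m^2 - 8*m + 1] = 6*m + 2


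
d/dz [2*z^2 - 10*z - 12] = 4*z - 10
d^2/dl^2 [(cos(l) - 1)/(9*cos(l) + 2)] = 11*(9*cos(l)^2 - 2*cos(l) - 18)/(9*cos(l) + 2)^3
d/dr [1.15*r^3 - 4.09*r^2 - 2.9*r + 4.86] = 3.45*r^2 - 8.18*r - 2.9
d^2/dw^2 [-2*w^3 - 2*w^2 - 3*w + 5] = -12*w - 4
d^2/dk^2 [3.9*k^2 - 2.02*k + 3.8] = 7.80000000000000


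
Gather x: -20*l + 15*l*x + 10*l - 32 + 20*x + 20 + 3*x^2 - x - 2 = -10*l + 3*x^2 + x*(15*l + 19) - 14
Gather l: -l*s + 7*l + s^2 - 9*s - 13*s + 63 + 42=l*(7 - s) + s^2 - 22*s + 105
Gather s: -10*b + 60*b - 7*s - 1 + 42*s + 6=50*b + 35*s + 5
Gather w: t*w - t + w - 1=-t + w*(t + 1) - 1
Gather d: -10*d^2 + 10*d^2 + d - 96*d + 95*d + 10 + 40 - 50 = 0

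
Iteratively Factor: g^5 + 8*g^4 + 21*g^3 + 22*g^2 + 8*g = (g)*(g^4 + 8*g^3 + 21*g^2 + 22*g + 8) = g*(g + 4)*(g^3 + 4*g^2 + 5*g + 2) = g*(g + 1)*(g + 4)*(g^2 + 3*g + 2) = g*(g + 1)*(g + 2)*(g + 4)*(g + 1)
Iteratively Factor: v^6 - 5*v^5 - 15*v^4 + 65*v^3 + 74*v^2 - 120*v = (v - 5)*(v^5 - 15*v^3 - 10*v^2 + 24*v) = (v - 5)*(v - 4)*(v^4 + 4*v^3 + v^2 - 6*v) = (v - 5)*(v - 4)*(v - 1)*(v^3 + 5*v^2 + 6*v) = (v - 5)*(v - 4)*(v - 1)*(v + 2)*(v^2 + 3*v) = (v - 5)*(v - 4)*(v - 1)*(v + 2)*(v + 3)*(v)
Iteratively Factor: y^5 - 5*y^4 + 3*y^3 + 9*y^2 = (y)*(y^4 - 5*y^3 + 3*y^2 + 9*y) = y*(y - 3)*(y^3 - 2*y^2 - 3*y) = y*(y - 3)^2*(y^2 + y) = y^2*(y - 3)^2*(y + 1)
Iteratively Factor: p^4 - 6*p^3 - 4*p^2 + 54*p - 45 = (p - 5)*(p^3 - p^2 - 9*p + 9) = (p - 5)*(p - 3)*(p^2 + 2*p - 3) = (p - 5)*(p - 3)*(p - 1)*(p + 3)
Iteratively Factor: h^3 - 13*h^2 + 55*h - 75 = (h - 3)*(h^2 - 10*h + 25) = (h - 5)*(h - 3)*(h - 5)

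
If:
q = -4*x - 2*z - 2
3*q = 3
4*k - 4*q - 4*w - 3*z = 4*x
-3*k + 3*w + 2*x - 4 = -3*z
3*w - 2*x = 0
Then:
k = -2/3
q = 1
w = -13/6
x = -13/4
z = 5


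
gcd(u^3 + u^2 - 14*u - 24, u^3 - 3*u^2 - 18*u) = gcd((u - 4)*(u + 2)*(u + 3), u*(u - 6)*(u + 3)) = u + 3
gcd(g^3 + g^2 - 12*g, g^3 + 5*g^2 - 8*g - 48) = g^2 + g - 12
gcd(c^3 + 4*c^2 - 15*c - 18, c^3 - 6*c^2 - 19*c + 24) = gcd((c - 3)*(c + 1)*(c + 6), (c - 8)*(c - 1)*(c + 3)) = 1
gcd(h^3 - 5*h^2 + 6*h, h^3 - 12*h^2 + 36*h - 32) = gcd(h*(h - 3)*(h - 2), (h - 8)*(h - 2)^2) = h - 2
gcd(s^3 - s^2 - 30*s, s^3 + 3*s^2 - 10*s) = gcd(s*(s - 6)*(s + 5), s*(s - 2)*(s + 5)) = s^2 + 5*s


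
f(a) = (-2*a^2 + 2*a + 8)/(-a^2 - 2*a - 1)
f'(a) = (2 - 4*a)/(-a^2 - 2*a - 1) + (2*a + 2)*(-2*a^2 + 2*a + 8)/(-a^2 - 2*a - 1)^2 = 2*(3*a + 7)/(a^3 + 3*a^2 + 3*a + 1)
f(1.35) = -1.28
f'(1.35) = 1.70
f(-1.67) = 2.04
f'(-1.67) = -13.23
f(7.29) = 1.22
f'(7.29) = 0.10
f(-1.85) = 3.52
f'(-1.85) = -4.72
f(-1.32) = -18.31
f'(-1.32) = -185.55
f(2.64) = 0.05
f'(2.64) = 0.62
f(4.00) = 0.64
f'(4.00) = 0.30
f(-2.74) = 4.13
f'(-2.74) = 0.46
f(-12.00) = 2.51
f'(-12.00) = 0.04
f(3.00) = 0.25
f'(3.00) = 0.50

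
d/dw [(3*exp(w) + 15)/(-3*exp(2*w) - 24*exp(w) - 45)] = exp(w)/(exp(2*w) + 6*exp(w) + 9)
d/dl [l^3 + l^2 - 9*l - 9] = 3*l^2 + 2*l - 9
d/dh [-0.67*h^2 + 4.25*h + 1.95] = 4.25 - 1.34*h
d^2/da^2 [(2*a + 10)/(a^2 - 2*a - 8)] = 4*(3*(-a - 1)*(-a^2 + 2*a + 8) - 4*(a - 1)^2*(a + 5))/(-a^2 + 2*a + 8)^3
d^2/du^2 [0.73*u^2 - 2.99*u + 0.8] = 1.46000000000000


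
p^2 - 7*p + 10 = (p - 5)*(p - 2)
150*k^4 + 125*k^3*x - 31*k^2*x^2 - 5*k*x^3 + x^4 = (-6*k + x)*(-5*k + x)*(k + x)*(5*k + x)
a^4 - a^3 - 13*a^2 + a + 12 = (a - 4)*(a - 1)*(a + 1)*(a + 3)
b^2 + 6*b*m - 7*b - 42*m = (b - 7)*(b + 6*m)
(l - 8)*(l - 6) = l^2 - 14*l + 48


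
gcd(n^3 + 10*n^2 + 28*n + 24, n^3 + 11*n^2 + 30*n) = n + 6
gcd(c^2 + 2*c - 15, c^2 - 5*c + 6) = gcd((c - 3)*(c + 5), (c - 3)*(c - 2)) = c - 3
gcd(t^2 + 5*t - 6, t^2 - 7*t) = 1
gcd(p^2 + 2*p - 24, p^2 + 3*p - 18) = p + 6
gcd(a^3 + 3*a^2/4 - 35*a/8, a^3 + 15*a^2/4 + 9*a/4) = a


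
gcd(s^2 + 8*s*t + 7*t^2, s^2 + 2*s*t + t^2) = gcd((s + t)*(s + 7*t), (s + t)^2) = s + t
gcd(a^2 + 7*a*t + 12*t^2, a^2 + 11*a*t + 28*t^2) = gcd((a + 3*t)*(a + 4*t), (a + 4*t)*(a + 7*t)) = a + 4*t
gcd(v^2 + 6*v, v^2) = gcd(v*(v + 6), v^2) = v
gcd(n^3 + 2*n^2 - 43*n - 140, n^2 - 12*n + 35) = n - 7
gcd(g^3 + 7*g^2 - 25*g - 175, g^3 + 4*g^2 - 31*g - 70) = g^2 + 2*g - 35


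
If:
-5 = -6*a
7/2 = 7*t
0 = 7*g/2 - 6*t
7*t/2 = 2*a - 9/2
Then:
No Solution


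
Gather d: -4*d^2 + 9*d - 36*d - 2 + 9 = -4*d^2 - 27*d + 7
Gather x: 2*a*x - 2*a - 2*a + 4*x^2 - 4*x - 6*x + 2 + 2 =-4*a + 4*x^2 + x*(2*a - 10) + 4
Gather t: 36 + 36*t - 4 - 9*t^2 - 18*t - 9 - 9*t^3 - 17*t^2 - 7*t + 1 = -9*t^3 - 26*t^2 + 11*t + 24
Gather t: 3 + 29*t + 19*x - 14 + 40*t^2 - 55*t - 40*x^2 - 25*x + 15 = 40*t^2 - 26*t - 40*x^2 - 6*x + 4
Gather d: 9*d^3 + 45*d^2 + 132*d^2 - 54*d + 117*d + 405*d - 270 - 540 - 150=9*d^3 + 177*d^2 + 468*d - 960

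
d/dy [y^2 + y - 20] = 2*y + 1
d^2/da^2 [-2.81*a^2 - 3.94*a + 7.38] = -5.62000000000000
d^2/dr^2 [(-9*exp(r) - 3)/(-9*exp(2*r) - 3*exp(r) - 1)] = (729*exp(3*r) + 729*exp(2*r) - 243*exp(r) - 108)*exp(2*r)/(729*exp(6*r) + 729*exp(5*r) + 486*exp(4*r) + 189*exp(3*r) + 54*exp(2*r) + 9*exp(r) + 1)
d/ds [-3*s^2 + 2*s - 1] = 2 - 6*s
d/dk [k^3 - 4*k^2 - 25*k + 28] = 3*k^2 - 8*k - 25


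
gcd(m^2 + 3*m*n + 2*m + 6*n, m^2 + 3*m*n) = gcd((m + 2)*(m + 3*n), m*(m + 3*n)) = m + 3*n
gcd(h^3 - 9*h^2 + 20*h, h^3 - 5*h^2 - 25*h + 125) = h - 5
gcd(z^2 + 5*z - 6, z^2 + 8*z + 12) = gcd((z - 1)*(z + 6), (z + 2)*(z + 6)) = z + 6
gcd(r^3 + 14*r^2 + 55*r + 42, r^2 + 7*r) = r + 7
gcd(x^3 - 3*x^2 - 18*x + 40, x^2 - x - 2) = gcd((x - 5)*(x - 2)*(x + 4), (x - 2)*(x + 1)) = x - 2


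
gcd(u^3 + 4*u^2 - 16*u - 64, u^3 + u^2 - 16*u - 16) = u^2 - 16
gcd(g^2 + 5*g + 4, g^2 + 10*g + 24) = g + 4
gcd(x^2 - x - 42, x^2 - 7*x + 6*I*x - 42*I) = x - 7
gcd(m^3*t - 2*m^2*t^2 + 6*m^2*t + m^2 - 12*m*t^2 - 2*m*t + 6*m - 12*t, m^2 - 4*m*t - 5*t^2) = 1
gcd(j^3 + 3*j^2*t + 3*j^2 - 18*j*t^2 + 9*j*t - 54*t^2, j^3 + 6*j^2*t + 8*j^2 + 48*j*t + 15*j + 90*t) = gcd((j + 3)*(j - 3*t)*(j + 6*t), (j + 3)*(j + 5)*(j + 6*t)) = j^2 + 6*j*t + 3*j + 18*t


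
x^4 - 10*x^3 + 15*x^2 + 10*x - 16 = (x - 8)*(x - 2)*(x - 1)*(x + 1)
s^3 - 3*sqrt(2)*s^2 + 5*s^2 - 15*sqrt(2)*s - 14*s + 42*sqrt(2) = (s - 2)*(s + 7)*(s - 3*sqrt(2))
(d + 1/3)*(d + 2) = d^2 + 7*d/3 + 2/3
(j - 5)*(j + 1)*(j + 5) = j^3 + j^2 - 25*j - 25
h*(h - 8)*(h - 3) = h^3 - 11*h^2 + 24*h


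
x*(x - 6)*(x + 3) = x^3 - 3*x^2 - 18*x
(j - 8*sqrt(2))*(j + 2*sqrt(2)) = j^2 - 6*sqrt(2)*j - 32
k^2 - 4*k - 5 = (k - 5)*(k + 1)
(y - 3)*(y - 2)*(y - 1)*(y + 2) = y^4 - 4*y^3 - y^2 + 16*y - 12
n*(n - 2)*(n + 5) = n^3 + 3*n^2 - 10*n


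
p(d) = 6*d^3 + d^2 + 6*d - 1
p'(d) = 18*d^2 + 2*d + 6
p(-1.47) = -26.72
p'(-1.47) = 41.96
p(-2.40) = -92.58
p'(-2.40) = 104.88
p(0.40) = 1.94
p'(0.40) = 9.68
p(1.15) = 16.35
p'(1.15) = 32.10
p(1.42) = 26.72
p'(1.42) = 45.14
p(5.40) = 1005.34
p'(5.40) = 541.68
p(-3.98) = -387.31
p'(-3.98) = 283.17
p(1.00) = 12.00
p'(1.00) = 26.00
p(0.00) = -1.00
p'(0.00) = 6.00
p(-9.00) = -4348.00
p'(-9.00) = 1446.00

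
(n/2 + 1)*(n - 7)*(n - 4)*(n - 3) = n^4/2 - 6*n^3 + 33*n^2/2 + 19*n - 84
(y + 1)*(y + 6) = y^2 + 7*y + 6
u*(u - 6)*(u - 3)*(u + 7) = u^4 - 2*u^3 - 45*u^2 + 126*u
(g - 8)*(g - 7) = g^2 - 15*g + 56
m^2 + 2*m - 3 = (m - 1)*(m + 3)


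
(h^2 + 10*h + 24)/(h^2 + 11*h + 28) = (h + 6)/(h + 7)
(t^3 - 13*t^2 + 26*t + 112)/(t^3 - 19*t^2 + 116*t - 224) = (t + 2)/(t - 4)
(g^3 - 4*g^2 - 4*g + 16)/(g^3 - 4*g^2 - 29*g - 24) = (-g^3 + 4*g^2 + 4*g - 16)/(-g^3 + 4*g^2 + 29*g + 24)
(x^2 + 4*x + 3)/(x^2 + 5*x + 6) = (x + 1)/(x + 2)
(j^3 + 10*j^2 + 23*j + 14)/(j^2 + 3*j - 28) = (j^2 + 3*j + 2)/(j - 4)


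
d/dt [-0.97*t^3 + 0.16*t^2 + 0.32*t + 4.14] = -2.91*t^2 + 0.32*t + 0.32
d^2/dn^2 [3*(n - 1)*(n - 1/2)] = 6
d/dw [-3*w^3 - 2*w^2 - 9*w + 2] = -9*w^2 - 4*w - 9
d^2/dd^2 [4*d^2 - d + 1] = 8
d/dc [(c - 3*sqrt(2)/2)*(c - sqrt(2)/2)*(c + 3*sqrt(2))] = 3*c^2 + 2*sqrt(2)*c - 21/2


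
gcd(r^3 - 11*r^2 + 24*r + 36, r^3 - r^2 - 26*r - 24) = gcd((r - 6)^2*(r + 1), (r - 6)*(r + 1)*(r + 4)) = r^2 - 5*r - 6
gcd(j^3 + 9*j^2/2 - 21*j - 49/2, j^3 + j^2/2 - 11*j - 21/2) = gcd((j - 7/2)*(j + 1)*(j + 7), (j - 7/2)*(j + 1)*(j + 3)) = j^2 - 5*j/2 - 7/2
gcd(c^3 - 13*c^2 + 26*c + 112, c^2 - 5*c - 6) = 1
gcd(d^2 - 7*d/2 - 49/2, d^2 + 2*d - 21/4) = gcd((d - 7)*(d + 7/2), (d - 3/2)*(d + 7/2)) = d + 7/2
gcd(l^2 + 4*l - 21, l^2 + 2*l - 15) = l - 3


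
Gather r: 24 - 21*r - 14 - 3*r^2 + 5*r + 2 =-3*r^2 - 16*r + 12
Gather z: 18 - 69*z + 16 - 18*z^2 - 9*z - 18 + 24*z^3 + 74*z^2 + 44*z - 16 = 24*z^3 + 56*z^2 - 34*z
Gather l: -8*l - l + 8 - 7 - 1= -9*l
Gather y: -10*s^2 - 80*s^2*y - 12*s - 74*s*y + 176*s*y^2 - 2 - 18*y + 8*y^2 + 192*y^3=-10*s^2 - 12*s + 192*y^3 + y^2*(176*s + 8) + y*(-80*s^2 - 74*s - 18) - 2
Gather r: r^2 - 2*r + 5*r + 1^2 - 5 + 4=r^2 + 3*r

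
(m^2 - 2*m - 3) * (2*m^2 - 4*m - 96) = 2*m^4 - 8*m^3 - 94*m^2 + 204*m + 288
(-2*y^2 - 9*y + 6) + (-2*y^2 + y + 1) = -4*y^2 - 8*y + 7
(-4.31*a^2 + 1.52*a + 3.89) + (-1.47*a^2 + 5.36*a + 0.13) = -5.78*a^2 + 6.88*a + 4.02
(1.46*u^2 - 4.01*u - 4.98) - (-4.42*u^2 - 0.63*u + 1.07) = 5.88*u^2 - 3.38*u - 6.05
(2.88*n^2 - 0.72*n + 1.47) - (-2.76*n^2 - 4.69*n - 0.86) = 5.64*n^2 + 3.97*n + 2.33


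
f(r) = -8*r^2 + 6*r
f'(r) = 6 - 16*r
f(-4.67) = -202.49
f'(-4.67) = 80.72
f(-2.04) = -45.53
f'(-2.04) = 38.64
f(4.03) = -105.75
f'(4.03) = -58.48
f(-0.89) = -11.68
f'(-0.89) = 20.24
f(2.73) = -43.24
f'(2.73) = -37.68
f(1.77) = -14.44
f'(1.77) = -22.32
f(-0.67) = -7.61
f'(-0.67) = 16.72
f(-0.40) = -3.68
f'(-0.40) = 12.40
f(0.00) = 0.00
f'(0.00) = 6.00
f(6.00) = -252.00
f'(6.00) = -90.00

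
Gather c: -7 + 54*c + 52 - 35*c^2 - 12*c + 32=-35*c^2 + 42*c + 77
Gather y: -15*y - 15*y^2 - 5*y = -15*y^2 - 20*y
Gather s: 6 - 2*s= 6 - 2*s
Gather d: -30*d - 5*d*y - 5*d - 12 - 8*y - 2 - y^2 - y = d*(-5*y - 35) - y^2 - 9*y - 14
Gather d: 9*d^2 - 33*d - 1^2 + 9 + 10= 9*d^2 - 33*d + 18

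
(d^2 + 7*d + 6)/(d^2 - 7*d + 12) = (d^2 + 7*d + 6)/(d^2 - 7*d + 12)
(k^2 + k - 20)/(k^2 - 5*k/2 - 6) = 2*(k + 5)/(2*k + 3)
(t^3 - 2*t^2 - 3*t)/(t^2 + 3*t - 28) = t*(t^2 - 2*t - 3)/(t^2 + 3*t - 28)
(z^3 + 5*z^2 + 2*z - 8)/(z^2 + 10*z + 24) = (z^2 + z - 2)/(z + 6)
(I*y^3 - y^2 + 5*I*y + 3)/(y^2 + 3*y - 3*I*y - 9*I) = (I*y^3 - y^2 + 5*I*y + 3)/(y^2 + 3*y*(1 - I) - 9*I)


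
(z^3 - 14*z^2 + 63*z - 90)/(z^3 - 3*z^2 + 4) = (z^3 - 14*z^2 + 63*z - 90)/(z^3 - 3*z^2 + 4)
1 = 1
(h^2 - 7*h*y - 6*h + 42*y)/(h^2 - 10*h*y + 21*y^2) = (6 - h)/(-h + 3*y)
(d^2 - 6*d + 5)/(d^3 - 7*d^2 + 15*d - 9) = (d - 5)/(d^2 - 6*d + 9)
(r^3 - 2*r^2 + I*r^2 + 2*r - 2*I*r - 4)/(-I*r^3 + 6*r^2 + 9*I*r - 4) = (-r^3 + 2*r^2 - I*r^2 - 2*r + 2*I*r + 4)/(I*r^3 - 6*r^2 - 9*I*r + 4)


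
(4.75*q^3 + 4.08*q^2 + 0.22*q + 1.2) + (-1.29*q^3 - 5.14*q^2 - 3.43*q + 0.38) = 3.46*q^3 - 1.06*q^2 - 3.21*q + 1.58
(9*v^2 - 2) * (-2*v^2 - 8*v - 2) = -18*v^4 - 72*v^3 - 14*v^2 + 16*v + 4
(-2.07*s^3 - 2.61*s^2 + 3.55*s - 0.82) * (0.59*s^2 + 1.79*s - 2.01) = -1.2213*s^5 - 5.2452*s^4 + 1.5833*s^3 + 11.1168*s^2 - 8.6033*s + 1.6482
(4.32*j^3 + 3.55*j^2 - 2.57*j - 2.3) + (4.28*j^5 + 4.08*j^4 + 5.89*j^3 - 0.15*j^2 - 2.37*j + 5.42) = 4.28*j^5 + 4.08*j^4 + 10.21*j^3 + 3.4*j^2 - 4.94*j + 3.12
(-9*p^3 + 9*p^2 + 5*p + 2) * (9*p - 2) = -81*p^4 + 99*p^3 + 27*p^2 + 8*p - 4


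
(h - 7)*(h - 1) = h^2 - 8*h + 7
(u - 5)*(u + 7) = u^2 + 2*u - 35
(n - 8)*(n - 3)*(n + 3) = n^3 - 8*n^2 - 9*n + 72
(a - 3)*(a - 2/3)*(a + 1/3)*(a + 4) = a^4 + 2*a^3/3 - 113*a^2/9 + 34*a/9 + 8/3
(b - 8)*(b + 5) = b^2 - 3*b - 40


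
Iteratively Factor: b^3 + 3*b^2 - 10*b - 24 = (b + 4)*(b^2 - b - 6) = (b + 2)*(b + 4)*(b - 3)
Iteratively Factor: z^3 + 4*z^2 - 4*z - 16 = (z + 4)*(z^2 - 4) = (z - 2)*(z + 4)*(z + 2)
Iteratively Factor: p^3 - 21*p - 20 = (p + 4)*(p^2 - 4*p - 5) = (p + 1)*(p + 4)*(p - 5)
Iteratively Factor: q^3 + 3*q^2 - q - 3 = (q - 1)*(q^2 + 4*q + 3) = (q - 1)*(q + 1)*(q + 3)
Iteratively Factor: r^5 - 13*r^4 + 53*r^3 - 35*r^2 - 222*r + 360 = (r - 3)*(r^4 - 10*r^3 + 23*r^2 + 34*r - 120) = (r - 5)*(r - 3)*(r^3 - 5*r^2 - 2*r + 24) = (r - 5)*(r - 3)*(r + 2)*(r^2 - 7*r + 12) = (r - 5)*(r - 3)^2*(r + 2)*(r - 4)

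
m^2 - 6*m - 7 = (m - 7)*(m + 1)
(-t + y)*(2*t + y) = -2*t^2 + t*y + y^2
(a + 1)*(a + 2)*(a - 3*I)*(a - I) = a^4 + 3*a^3 - 4*I*a^3 - a^2 - 12*I*a^2 - 9*a - 8*I*a - 6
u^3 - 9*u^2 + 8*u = u*(u - 8)*(u - 1)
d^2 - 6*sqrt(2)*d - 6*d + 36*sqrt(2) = (d - 6)*(d - 6*sqrt(2))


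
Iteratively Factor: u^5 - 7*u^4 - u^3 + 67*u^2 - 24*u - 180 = (u + 2)*(u^4 - 9*u^3 + 17*u^2 + 33*u - 90) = (u - 3)*(u + 2)*(u^3 - 6*u^2 - u + 30) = (u - 5)*(u - 3)*(u + 2)*(u^2 - u - 6) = (u - 5)*(u - 3)*(u + 2)^2*(u - 3)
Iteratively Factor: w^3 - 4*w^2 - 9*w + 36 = (w - 3)*(w^2 - w - 12) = (w - 4)*(w - 3)*(w + 3)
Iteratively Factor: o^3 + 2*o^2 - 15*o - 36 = (o + 3)*(o^2 - o - 12) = (o - 4)*(o + 3)*(o + 3)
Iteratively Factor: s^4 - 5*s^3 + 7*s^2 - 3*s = (s - 1)*(s^3 - 4*s^2 + 3*s) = (s - 3)*(s - 1)*(s^2 - s) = (s - 3)*(s - 1)^2*(s)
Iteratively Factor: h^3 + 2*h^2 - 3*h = (h + 3)*(h^2 - h) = (h - 1)*(h + 3)*(h)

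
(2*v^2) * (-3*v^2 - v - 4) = -6*v^4 - 2*v^3 - 8*v^2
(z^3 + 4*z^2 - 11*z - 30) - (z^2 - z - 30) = z^3 + 3*z^2 - 10*z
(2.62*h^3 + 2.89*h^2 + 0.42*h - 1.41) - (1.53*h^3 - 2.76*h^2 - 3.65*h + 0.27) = 1.09*h^3 + 5.65*h^2 + 4.07*h - 1.68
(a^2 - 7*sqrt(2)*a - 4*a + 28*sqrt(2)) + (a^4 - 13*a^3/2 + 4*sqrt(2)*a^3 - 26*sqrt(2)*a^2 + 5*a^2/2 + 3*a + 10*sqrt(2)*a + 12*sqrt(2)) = a^4 - 13*a^3/2 + 4*sqrt(2)*a^3 - 26*sqrt(2)*a^2 + 7*a^2/2 - a + 3*sqrt(2)*a + 40*sqrt(2)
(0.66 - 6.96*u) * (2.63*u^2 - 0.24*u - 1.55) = -18.3048*u^3 + 3.4062*u^2 + 10.6296*u - 1.023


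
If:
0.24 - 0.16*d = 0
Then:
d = 1.50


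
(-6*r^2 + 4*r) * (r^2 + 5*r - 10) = -6*r^4 - 26*r^3 + 80*r^2 - 40*r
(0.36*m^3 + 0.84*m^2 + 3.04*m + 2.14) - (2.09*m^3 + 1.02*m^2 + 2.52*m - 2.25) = -1.73*m^3 - 0.18*m^2 + 0.52*m + 4.39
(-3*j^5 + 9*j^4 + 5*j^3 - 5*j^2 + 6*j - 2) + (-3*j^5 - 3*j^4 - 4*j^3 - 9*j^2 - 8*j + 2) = -6*j^5 + 6*j^4 + j^3 - 14*j^2 - 2*j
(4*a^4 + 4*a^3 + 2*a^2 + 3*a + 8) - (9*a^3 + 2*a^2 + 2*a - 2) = 4*a^4 - 5*a^3 + a + 10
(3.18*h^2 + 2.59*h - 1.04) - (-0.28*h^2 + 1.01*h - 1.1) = 3.46*h^2 + 1.58*h + 0.0600000000000001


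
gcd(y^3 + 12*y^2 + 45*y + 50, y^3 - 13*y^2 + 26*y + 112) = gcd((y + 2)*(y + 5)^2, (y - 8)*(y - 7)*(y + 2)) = y + 2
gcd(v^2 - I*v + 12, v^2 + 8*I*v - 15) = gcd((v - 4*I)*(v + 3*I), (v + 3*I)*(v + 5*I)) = v + 3*I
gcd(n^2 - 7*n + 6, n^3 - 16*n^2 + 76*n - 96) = n - 6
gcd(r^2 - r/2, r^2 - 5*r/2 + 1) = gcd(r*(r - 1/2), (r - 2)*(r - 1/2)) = r - 1/2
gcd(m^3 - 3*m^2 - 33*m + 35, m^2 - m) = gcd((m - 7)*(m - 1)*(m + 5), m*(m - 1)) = m - 1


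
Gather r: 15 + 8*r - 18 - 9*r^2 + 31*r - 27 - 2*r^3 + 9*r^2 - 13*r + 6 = -2*r^3 + 26*r - 24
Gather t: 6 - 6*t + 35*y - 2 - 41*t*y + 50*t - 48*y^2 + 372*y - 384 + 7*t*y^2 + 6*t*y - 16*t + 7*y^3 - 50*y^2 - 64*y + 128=t*(7*y^2 - 35*y + 28) + 7*y^3 - 98*y^2 + 343*y - 252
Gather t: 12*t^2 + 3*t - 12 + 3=12*t^2 + 3*t - 9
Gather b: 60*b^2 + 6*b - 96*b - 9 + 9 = 60*b^2 - 90*b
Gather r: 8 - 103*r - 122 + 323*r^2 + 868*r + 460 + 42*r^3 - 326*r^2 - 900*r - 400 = 42*r^3 - 3*r^2 - 135*r - 54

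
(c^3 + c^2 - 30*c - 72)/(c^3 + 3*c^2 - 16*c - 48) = (c - 6)/(c - 4)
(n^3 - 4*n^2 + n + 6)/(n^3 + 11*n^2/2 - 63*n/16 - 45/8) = 16*(n^3 - 4*n^2 + n + 6)/(16*n^3 + 88*n^2 - 63*n - 90)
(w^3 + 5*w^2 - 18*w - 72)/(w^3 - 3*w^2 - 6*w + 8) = (w^2 + 9*w + 18)/(w^2 + w - 2)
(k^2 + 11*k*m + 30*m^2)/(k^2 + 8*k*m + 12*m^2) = (k + 5*m)/(k + 2*m)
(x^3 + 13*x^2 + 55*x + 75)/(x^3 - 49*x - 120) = (x + 5)/(x - 8)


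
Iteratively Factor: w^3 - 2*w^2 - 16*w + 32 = (w - 2)*(w^2 - 16) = (w - 2)*(w + 4)*(w - 4)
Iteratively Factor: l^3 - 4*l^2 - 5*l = (l + 1)*(l^2 - 5*l) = (l - 5)*(l + 1)*(l)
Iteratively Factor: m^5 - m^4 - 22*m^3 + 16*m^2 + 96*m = (m + 4)*(m^4 - 5*m^3 - 2*m^2 + 24*m) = (m - 4)*(m + 4)*(m^3 - m^2 - 6*m) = m*(m - 4)*(m + 4)*(m^2 - m - 6) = m*(m - 4)*(m - 3)*(m + 4)*(m + 2)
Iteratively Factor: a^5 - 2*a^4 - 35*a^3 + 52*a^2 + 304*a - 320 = (a - 5)*(a^4 + 3*a^3 - 20*a^2 - 48*a + 64) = (a - 5)*(a + 4)*(a^3 - a^2 - 16*a + 16) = (a - 5)*(a + 4)^2*(a^2 - 5*a + 4) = (a - 5)*(a - 4)*(a + 4)^2*(a - 1)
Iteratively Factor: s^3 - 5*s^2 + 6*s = (s - 2)*(s^2 - 3*s) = s*(s - 2)*(s - 3)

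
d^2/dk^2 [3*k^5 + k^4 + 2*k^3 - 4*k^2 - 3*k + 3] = 60*k^3 + 12*k^2 + 12*k - 8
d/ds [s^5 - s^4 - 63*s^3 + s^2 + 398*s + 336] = 5*s^4 - 4*s^3 - 189*s^2 + 2*s + 398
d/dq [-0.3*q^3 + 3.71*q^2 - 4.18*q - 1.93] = -0.9*q^2 + 7.42*q - 4.18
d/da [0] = 0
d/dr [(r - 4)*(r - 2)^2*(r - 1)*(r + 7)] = 5*r^4 - 8*r^3 - 105*r^2 + 320*r - 236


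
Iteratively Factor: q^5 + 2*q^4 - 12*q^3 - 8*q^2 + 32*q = (q + 4)*(q^4 - 2*q^3 - 4*q^2 + 8*q) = q*(q + 4)*(q^3 - 2*q^2 - 4*q + 8) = q*(q + 2)*(q + 4)*(q^2 - 4*q + 4) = q*(q - 2)*(q + 2)*(q + 4)*(q - 2)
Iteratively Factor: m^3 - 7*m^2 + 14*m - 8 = (m - 4)*(m^2 - 3*m + 2) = (m - 4)*(m - 2)*(m - 1)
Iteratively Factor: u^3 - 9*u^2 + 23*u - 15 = (u - 3)*(u^2 - 6*u + 5) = (u - 5)*(u - 3)*(u - 1)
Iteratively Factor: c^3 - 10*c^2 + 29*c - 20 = (c - 5)*(c^2 - 5*c + 4) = (c - 5)*(c - 4)*(c - 1)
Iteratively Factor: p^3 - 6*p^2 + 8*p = (p)*(p^2 - 6*p + 8) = p*(p - 2)*(p - 4)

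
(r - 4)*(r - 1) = r^2 - 5*r + 4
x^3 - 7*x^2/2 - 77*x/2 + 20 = (x - 8)*(x - 1/2)*(x + 5)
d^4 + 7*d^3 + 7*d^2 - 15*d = d*(d - 1)*(d + 3)*(d + 5)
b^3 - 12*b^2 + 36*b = b*(b - 6)^2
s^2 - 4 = (s - 2)*(s + 2)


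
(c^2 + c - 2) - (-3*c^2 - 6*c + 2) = 4*c^2 + 7*c - 4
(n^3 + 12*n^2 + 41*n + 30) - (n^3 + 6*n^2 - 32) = 6*n^2 + 41*n + 62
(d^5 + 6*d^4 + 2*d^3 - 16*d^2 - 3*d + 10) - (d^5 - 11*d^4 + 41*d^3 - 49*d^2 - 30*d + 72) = 17*d^4 - 39*d^3 + 33*d^2 + 27*d - 62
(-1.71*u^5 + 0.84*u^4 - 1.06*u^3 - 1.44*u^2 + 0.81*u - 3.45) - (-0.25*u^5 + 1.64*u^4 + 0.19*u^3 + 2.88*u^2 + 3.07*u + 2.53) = -1.46*u^5 - 0.8*u^4 - 1.25*u^3 - 4.32*u^2 - 2.26*u - 5.98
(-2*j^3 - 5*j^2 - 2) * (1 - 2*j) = 4*j^4 + 8*j^3 - 5*j^2 + 4*j - 2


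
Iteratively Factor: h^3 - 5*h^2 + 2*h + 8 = (h - 4)*(h^2 - h - 2) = (h - 4)*(h + 1)*(h - 2)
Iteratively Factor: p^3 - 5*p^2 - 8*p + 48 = (p + 3)*(p^2 - 8*p + 16) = (p - 4)*(p + 3)*(p - 4)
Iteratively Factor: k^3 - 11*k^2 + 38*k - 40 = (k - 2)*(k^2 - 9*k + 20) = (k - 5)*(k - 2)*(k - 4)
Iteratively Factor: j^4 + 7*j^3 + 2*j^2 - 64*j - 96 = (j + 2)*(j^3 + 5*j^2 - 8*j - 48) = (j - 3)*(j + 2)*(j^2 + 8*j + 16) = (j - 3)*(j + 2)*(j + 4)*(j + 4)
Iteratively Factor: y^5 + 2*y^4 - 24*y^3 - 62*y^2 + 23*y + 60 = (y + 1)*(y^4 + y^3 - 25*y^2 - 37*y + 60) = (y + 1)*(y + 3)*(y^3 - 2*y^2 - 19*y + 20) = (y + 1)*(y + 3)*(y + 4)*(y^2 - 6*y + 5) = (y - 5)*(y + 1)*(y + 3)*(y + 4)*(y - 1)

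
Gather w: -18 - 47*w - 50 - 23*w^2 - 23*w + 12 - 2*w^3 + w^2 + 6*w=-2*w^3 - 22*w^2 - 64*w - 56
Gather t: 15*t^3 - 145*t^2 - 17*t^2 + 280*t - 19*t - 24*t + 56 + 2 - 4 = 15*t^3 - 162*t^2 + 237*t + 54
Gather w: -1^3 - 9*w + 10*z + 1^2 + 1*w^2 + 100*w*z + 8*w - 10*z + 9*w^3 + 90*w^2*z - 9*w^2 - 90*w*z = 9*w^3 + w^2*(90*z - 8) + w*(10*z - 1)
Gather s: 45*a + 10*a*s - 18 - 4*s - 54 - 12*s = 45*a + s*(10*a - 16) - 72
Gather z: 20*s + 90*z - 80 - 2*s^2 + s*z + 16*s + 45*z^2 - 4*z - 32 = -2*s^2 + 36*s + 45*z^2 + z*(s + 86) - 112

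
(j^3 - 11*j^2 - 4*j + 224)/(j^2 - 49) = (j^2 - 4*j - 32)/(j + 7)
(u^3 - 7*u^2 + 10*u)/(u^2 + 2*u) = (u^2 - 7*u + 10)/(u + 2)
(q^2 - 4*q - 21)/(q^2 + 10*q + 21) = (q - 7)/(q + 7)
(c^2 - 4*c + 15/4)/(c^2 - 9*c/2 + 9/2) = (c - 5/2)/(c - 3)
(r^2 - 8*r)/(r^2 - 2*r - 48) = r/(r + 6)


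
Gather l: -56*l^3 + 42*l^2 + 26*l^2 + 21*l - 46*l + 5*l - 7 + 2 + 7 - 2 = -56*l^3 + 68*l^2 - 20*l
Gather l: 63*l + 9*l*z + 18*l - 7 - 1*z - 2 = l*(9*z + 81) - z - 9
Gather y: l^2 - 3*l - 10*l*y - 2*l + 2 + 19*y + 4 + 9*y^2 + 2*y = l^2 - 5*l + 9*y^2 + y*(21 - 10*l) + 6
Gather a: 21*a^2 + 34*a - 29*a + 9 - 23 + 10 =21*a^2 + 5*a - 4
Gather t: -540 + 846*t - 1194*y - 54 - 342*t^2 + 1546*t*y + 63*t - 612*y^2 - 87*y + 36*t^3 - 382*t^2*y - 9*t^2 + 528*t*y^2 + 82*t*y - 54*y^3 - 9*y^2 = 36*t^3 + t^2*(-382*y - 351) + t*(528*y^2 + 1628*y + 909) - 54*y^3 - 621*y^2 - 1281*y - 594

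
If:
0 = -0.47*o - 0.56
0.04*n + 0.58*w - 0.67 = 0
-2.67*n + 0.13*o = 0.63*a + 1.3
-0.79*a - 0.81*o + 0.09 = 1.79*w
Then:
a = -1.32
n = -0.23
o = -1.19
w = 1.17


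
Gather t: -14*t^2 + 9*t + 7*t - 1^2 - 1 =-14*t^2 + 16*t - 2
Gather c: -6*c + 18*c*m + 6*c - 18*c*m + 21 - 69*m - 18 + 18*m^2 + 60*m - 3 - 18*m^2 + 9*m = 0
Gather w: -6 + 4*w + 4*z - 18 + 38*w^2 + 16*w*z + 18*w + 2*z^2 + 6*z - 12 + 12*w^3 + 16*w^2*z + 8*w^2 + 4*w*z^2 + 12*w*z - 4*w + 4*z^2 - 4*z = 12*w^3 + w^2*(16*z + 46) + w*(4*z^2 + 28*z + 18) + 6*z^2 + 6*z - 36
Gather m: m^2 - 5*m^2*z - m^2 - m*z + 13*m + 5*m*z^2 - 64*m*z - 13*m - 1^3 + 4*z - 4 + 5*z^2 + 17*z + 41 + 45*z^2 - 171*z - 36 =-5*m^2*z + m*(5*z^2 - 65*z) + 50*z^2 - 150*z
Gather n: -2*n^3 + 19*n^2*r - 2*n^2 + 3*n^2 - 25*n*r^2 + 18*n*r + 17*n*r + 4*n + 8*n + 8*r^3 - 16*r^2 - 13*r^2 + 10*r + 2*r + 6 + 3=-2*n^3 + n^2*(19*r + 1) + n*(-25*r^2 + 35*r + 12) + 8*r^3 - 29*r^2 + 12*r + 9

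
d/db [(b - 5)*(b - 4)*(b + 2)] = 3*b^2 - 14*b + 2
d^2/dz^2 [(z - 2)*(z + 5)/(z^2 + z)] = 4*(z^3 - 15*z^2 - 15*z - 5)/(z^3*(z^3 + 3*z^2 + 3*z + 1))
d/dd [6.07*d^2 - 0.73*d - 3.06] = 12.14*d - 0.73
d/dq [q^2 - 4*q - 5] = 2*q - 4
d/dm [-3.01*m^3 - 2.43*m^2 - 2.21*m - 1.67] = -9.03*m^2 - 4.86*m - 2.21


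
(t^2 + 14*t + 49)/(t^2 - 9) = (t^2 + 14*t + 49)/(t^2 - 9)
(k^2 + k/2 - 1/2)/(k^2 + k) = (k - 1/2)/k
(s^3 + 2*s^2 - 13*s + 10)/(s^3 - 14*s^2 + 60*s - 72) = (s^2 + 4*s - 5)/(s^2 - 12*s + 36)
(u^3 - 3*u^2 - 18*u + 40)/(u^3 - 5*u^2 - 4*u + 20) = (u + 4)/(u + 2)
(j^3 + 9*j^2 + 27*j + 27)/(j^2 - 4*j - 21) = (j^2 + 6*j + 9)/(j - 7)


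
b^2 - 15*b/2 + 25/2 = (b - 5)*(b - 5/2)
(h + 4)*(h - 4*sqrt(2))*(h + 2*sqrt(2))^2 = h^4 + 4*h^3 - 24*h^2 - 96*h - 32*sqrt(2)*h - 128*sqrt(2)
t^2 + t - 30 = (t - 5)*(t + 6)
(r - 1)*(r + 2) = r^2 + r - 2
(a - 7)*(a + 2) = a^2 - 5*a - 14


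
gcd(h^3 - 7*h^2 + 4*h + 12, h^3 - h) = h + 1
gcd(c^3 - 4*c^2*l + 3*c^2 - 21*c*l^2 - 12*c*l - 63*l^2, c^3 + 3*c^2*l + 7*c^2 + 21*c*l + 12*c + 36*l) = c^2 + 3*c*l + 3*c + 9*l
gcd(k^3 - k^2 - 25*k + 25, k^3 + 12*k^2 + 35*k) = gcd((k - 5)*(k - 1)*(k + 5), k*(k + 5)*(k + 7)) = k + 5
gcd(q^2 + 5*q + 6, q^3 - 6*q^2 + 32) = q + 2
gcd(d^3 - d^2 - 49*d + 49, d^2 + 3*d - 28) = d + 7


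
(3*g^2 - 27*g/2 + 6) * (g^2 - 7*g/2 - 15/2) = 3*g^4 - 24*g^3 + 123*g^2/4 + 321*g/4 - 45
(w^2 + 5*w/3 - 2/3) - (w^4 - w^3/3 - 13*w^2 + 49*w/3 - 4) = -w^4 + w^3/3 + 14*w^2 - 44*w/3 + 10/3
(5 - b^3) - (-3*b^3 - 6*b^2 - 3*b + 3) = 2*b^3 + 6*b^2 + 3*b + 2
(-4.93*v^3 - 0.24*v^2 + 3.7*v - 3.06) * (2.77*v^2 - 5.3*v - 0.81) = -13.6561*v^5 + 25.4642*v^4 + 15.5143*v^3 - 27.8918*v^2 + 13.221*v + 2.4786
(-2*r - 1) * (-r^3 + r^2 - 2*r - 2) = 2*r^4 - r^3 + 3*r^2 + 6*r + 2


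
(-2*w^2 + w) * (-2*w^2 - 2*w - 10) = 4*w^4 + 2*w^3 + 18*w^2 - 10*w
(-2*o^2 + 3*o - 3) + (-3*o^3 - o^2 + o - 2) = -3*o^3 - 3*o^2 + 4*o - 5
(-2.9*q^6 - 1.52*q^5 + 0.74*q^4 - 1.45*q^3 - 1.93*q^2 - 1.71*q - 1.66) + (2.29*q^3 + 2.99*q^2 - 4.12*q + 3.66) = -2.9*q^6 - 1.52*q^5 + 0.74*q^4 + 0.84*q^3 + 1.06*q^2 - 5.83*q + 2.0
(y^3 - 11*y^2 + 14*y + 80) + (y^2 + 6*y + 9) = y^3 - 10*y^2 + 20*y + 89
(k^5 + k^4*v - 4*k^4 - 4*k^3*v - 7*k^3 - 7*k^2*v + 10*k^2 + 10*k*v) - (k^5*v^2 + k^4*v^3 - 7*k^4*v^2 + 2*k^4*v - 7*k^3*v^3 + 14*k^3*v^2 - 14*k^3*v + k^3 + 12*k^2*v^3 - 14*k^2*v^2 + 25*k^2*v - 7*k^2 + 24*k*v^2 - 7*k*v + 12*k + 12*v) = -k^5*v^2 + k^5 - k^4*v^3 + 7*k^4*v^2 - k^4*v - 4*k^4 + 7*k^3*v^3 - 14*k^3*v^2 + 10*k^3*v - 8*k^3 - 12*k^2*v^3 + 14*k^2*v^2 - 32*k^2*v + 17*k^2 - 24*k*v^2 + 17*k*v - 12*k - 12*v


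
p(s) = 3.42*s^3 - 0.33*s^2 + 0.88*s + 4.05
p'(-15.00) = 2319.28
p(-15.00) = -11625.90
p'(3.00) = 91.24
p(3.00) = 96.06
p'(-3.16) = 105.42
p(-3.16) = -109.94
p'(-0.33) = 2.22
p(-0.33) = 3.60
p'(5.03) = 257.15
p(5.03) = 435.37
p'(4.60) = 214.95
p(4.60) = 334.00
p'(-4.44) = 206.07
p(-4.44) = -305.71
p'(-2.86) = 86.69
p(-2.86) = -81.17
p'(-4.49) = 210.69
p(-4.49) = -316.13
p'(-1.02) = 12.23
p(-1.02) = -0.82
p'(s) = 10.26*s^2 - 0.66*s + 0.88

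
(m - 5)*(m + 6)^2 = m^3 + 7*m^2 - 24*m - 180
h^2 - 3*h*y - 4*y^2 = (h - 4*y)*(h + y)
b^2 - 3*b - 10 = (b - 5)*(b + 2)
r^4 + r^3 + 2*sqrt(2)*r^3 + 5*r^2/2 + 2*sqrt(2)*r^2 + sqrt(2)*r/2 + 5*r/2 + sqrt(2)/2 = (r + 1)*(r + sqrt(2)/2)^2*(r + sqrt(2))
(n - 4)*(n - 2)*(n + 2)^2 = n^4 - 2*n^3 - 12*n^2 + 8*n + 32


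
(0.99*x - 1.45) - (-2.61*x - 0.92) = 3.6*x - 0.53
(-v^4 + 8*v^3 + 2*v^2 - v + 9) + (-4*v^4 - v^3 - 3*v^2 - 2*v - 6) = -5*v^4 + 7*v^3 - v^2 - 3*v + 3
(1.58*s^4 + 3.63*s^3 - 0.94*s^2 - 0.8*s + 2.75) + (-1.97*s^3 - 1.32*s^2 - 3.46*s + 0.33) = 1.58*s^4 + 1.66*s^3 - 2.26*s^2 - 4.26*s + 3.08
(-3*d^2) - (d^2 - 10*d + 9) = -4*d^2 + 10*d - 9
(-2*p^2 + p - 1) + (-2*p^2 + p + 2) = -4*p^2 + 2*p + 1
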